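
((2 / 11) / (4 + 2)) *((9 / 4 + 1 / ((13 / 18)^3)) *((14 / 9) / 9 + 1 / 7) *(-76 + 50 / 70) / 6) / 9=-451760737 / 6906155256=-0.07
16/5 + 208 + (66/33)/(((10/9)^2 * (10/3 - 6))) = 84237/400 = 210.59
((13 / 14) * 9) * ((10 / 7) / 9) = 65 / 49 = 1.33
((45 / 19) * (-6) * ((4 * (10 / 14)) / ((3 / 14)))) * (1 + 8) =-32400 / 19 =-1705.26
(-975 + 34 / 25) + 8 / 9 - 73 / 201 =-14669698 / 15075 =-973.11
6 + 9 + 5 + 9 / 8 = 169 / 8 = 21.12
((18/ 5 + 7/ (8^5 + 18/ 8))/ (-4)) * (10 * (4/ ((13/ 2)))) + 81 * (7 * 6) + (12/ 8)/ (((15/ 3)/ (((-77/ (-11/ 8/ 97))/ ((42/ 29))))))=38525751748/ 8520265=4521.66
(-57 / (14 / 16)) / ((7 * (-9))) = 152 / 147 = 1.03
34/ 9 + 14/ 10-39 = -1522/ 45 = -33.82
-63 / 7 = -9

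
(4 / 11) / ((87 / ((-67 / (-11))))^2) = 17956 / 10074339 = 0.00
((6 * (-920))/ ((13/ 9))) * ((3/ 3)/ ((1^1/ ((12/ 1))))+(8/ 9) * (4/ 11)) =-6734400/ 143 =-47093.71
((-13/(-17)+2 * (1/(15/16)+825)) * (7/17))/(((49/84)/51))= 5057868/85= 59504.33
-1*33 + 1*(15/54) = -589/18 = -32.72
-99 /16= -6.19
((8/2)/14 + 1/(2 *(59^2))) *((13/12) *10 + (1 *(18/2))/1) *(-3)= -236827/13924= -17.01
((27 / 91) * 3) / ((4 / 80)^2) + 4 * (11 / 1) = 36404 / 91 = 400.04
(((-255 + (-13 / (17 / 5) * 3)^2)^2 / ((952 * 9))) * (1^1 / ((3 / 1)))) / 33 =35343025 / 1967921802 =0.02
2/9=0.22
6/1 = 6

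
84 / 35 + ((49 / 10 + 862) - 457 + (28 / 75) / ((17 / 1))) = 1051421 / 2550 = 412.32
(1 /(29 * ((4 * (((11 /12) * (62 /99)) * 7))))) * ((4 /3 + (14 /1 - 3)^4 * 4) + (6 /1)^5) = 127944 /899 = 142.32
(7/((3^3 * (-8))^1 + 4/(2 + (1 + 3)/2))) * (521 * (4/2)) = -33.93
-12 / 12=-1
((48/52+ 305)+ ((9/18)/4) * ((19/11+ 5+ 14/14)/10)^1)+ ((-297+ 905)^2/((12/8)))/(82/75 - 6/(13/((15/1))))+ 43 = -136306325703/3251248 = -41924.31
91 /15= 6.07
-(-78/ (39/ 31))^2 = -3844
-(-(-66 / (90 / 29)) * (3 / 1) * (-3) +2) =947 / 5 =189.40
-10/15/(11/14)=-28/33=-0.85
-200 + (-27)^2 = 529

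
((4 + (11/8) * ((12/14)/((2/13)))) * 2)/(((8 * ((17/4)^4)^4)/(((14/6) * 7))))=613509234688/145983575627000605443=0.00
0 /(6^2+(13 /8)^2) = 0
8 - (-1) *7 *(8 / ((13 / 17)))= 81.23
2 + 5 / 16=37 / 16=2.31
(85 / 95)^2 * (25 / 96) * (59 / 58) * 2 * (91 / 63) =5541575 / 9045216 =0.61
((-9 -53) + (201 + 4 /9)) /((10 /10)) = 1255 /9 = 139.44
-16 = -16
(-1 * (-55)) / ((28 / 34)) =935 / 14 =66.79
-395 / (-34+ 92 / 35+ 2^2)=13825 / 958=14.43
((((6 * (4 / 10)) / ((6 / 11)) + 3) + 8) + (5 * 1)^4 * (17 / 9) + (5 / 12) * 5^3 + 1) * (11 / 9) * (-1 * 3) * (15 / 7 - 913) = 3942116618 / 945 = 4171551.98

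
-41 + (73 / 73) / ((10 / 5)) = -40.50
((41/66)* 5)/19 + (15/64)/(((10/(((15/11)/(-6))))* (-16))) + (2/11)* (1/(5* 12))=0.17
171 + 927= 1098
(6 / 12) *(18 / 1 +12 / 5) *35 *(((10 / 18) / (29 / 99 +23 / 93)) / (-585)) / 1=-40579 / 64662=-0.63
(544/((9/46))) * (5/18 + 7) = 1639072/81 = 20235.46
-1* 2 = -2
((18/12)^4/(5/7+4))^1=189/176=1.07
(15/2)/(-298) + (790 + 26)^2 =665855.97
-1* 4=-4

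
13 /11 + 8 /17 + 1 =496 /187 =2.65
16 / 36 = 0.44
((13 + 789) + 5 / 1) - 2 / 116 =46805 / 58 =806.98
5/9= 0.56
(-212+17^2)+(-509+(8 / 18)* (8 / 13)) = -50512 / 117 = -431.73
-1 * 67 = -67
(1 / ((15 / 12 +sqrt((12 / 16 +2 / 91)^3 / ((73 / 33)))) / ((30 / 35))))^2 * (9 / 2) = 72554130074572368768 / 22742053807269524809 - 5952832374827520 * sqrt(61600539) / 22742053807269524809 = 1.14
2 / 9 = 0.22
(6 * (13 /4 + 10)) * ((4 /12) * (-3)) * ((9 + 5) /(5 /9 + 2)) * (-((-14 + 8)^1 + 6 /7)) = -51516 /23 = -2239.83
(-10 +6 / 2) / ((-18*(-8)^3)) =-0.00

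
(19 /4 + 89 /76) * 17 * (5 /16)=19125 /608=31.46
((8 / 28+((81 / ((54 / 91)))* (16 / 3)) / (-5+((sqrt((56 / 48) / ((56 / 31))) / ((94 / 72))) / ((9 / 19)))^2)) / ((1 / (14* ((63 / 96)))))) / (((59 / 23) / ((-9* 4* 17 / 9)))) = 2662835511 / 49796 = 53474.89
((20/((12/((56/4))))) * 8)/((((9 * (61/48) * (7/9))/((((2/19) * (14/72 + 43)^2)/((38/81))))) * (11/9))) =1740978000/242231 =7187.26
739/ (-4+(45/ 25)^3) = 92375/ 229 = 403.38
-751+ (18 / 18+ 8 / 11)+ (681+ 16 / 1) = -575 / 11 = -52.27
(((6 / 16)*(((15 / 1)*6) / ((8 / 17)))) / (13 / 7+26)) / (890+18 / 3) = 153 / 53248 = 0.00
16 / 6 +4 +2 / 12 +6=77 / 6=12.83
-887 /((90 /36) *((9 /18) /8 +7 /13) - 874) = 368992 /362959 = 1.02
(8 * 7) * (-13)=-728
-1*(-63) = 63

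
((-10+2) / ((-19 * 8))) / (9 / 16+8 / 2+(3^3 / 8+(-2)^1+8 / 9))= 0.01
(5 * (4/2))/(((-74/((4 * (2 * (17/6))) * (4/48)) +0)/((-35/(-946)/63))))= -0.00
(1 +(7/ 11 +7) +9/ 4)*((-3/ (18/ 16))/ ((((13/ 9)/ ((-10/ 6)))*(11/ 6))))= 28740/ 1573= 18.27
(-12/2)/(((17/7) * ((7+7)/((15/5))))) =-9/17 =-0.53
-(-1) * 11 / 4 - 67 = -257 / 4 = -64.25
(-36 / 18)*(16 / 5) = -32 / 5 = -6.40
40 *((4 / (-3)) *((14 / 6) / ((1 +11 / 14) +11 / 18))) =-51.92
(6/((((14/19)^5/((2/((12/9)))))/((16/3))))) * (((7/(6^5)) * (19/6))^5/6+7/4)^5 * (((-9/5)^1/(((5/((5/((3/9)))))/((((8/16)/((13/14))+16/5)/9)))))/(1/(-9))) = 9929145106070561918472704468010964803855295679653892359326319077135342232701254887748966962173761714030084364669030511379257/135601930878499970231837459559074820575993359952589356993839236884444132637154010863877086687816622414878285409078476800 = 73222.74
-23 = -23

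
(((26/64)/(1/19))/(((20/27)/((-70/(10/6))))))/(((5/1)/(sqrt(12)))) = -140049 * sqrt(3)/800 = -303.21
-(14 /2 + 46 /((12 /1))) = -65 /6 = -10.83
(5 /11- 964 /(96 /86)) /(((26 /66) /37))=-4215521 /52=-81067.71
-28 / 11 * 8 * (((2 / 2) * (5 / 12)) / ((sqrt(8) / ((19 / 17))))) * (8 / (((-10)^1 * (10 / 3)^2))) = 798 * sqrt(2) / 4675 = 0.24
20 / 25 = 4 / 5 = 0.80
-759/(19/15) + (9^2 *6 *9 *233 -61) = 19351154/19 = 1018481.79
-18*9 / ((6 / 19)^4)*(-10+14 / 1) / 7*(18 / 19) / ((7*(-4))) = 61731 / 196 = 314.95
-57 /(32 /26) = -741 /16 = -46.31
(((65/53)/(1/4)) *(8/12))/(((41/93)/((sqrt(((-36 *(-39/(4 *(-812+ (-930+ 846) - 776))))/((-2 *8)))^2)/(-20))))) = -141453/29066048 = -0.00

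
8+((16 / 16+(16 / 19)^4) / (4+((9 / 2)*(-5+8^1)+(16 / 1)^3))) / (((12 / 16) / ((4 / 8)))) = 25732404236 / 3216452601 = 8.00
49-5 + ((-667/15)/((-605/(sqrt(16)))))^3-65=-15675931812743/747377296875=-20.97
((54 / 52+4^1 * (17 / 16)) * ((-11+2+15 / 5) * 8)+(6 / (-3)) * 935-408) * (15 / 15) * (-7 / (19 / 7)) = 1612786 / 247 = 6529.50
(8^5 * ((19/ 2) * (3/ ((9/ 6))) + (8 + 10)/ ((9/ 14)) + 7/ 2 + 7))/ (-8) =-235520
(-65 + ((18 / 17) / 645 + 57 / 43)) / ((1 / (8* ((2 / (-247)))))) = 3723584 / 902785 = 4.12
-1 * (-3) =3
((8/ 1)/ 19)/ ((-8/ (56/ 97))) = -56/ 1843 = -0.03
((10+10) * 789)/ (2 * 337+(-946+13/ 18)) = -284040/ 4883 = -58.17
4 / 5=0.80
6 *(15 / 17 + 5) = 600 / 17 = 35.29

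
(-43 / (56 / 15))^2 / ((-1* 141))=-138675 / 147392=-0.94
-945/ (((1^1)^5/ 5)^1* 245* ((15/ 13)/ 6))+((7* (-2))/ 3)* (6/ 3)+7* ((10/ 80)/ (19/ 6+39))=-109.60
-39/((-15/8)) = 104/5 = 20.80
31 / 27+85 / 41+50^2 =2771066 / 1107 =2503.22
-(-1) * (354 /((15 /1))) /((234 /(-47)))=-2773 /585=-4.74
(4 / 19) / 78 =2 / 741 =0.00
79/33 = 2.39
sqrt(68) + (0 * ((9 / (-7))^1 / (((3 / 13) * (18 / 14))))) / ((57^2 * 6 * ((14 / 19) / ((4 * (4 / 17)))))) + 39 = 2 * sqrt(17) + 39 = 47.25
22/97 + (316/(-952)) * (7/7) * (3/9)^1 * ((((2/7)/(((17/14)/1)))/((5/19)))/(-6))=2148367/8830395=0.24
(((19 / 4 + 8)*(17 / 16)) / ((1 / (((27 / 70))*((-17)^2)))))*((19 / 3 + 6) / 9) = 9270831 / 4480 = 2069.38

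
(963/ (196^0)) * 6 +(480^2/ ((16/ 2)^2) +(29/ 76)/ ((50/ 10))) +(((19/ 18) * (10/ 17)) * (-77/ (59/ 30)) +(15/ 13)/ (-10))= 139036964143/ 14864460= 9353.65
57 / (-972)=-19 / 324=-0.06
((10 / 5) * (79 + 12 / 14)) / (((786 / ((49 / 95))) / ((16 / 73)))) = 62608 / 2725455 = 0.02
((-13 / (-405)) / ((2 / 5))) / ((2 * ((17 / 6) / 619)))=8047 / 918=8.77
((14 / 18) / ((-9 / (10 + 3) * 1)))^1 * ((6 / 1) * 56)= -10192 / 27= -377.48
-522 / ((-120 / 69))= 6003 / 20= 300.15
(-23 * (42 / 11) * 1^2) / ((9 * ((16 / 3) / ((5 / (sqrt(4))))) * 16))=-805 / 2816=-0.29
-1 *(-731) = 731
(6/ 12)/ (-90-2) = -1/ 184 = -0.01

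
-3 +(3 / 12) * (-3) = -15 / 4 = -3.75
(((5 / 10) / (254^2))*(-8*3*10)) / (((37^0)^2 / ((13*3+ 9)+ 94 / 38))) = -0.09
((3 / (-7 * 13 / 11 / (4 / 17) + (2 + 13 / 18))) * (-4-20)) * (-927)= -26430624 / 12845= -2057.66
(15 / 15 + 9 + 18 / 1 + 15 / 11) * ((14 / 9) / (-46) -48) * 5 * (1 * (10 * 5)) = -802897250 / 2277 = -352611.88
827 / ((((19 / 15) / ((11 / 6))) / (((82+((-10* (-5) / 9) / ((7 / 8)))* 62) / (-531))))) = -681501755 / 635607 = -1072.21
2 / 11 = 0.18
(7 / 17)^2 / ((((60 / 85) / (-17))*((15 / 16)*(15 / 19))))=-3724 / 675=-5.52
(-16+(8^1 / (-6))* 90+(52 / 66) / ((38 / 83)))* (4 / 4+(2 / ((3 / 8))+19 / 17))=-1683860 / 1683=-1000.51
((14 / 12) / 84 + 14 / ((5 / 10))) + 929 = 68905 / 72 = 957.01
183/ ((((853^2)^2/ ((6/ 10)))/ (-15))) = -1647/ 529414856881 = -0.00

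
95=95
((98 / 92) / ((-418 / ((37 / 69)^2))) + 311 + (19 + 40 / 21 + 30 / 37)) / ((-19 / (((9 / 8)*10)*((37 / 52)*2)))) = -39443390143705 / 140693737184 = -280.35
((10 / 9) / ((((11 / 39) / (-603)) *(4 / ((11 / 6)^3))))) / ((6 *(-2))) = 526955 / 1728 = 304.95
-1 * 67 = -67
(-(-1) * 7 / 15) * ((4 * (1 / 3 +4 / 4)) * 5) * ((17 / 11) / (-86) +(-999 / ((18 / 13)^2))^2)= 129460121231 / 38313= 3379012.90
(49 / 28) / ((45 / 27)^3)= 189 / 500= 0.38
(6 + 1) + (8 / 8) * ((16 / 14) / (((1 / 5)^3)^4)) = 1953125049 / 7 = 279017864.14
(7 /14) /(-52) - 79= -79.01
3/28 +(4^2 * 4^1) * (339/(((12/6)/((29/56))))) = 157299/28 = 5617.82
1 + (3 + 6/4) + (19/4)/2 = 63/8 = 7.88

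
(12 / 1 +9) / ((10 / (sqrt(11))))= 21* sqrt(11) / 10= 6.96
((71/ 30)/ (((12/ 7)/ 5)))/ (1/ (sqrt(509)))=497 * sqrt(509)/ 72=155.73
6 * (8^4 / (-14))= -12288 / 7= -1755.43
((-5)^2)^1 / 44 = 25 / 44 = 0.57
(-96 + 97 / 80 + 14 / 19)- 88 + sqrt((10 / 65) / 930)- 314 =-753997 / 1520 + sqrt(6045) / 6045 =-496.04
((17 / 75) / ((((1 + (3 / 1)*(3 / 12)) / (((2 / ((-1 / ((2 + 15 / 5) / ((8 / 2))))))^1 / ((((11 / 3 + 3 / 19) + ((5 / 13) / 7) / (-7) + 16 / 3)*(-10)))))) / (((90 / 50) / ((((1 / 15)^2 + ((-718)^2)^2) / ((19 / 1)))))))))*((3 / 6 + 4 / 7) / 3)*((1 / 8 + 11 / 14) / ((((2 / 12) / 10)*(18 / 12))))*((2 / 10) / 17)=497097 / 7131506177087765354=0.00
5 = 5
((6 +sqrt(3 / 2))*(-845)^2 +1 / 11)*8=2856100*sqrt(6) +377005208 / 11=41269188.38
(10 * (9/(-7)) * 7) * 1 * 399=-35910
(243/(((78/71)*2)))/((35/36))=51759/455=113.76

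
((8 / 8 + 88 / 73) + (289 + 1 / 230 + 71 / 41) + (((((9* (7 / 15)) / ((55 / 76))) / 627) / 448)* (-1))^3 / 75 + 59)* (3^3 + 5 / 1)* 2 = 206016699174966239931161 / 9146436575925000000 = 22524.26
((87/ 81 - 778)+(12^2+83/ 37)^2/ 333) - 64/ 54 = -108481346/ 151959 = -713.89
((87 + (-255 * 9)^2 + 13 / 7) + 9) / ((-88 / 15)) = -138261975 / 154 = -897805.03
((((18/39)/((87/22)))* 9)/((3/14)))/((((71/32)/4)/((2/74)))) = 0.24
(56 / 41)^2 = 3136 / 1681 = 1.87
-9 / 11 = -0.82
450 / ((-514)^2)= 225 / 132098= 0.00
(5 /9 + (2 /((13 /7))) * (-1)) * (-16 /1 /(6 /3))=488 /117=4.17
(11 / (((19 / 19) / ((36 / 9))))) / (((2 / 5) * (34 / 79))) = 4345 / 17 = 255.59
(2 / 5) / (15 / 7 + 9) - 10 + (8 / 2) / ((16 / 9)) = -6017 / 780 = -7.71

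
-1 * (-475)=475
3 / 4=0.75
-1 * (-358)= 358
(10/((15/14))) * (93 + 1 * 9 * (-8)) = 196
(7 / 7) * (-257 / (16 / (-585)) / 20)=30069 / 64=469.83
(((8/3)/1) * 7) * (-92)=-5152/3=-1717.33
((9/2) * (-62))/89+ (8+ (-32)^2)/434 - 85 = -1656224/19313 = -85.76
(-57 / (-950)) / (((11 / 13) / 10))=39 / 55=0.71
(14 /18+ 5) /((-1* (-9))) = 52 /81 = 0.64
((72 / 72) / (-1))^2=1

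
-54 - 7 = -61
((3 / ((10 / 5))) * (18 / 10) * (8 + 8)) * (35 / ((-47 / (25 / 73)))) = -37800 / 3431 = -11.02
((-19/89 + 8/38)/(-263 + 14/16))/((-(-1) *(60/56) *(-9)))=-112/95742729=-0.00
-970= -970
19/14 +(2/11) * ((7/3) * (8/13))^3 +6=72125675/9135126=7.90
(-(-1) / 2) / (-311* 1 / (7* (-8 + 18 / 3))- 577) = -7 / 7767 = -0.00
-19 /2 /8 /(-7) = 19 /112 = 0.17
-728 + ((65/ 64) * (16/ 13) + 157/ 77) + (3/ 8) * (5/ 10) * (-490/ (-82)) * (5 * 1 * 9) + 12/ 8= -33984061/ 50512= -672.79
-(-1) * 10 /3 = 10 /3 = 3.33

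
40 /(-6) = -20 /3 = -6.67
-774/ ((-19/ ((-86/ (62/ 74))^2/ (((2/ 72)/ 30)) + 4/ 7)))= 59246558553816/ 127813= 463540943.05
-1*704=-704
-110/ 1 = -110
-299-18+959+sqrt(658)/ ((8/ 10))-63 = 5* sqrt(658)/ 4+579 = 611.06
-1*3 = -3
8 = 8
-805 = -805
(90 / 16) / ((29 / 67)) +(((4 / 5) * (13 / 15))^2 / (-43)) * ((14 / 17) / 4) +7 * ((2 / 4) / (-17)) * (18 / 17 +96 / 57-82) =9031523715071 / 308127465000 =29.31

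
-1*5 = -5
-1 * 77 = -77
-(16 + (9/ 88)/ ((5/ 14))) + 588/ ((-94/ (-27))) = 1577959/ 10340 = 152.61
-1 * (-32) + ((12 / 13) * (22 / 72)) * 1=1259 / 39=32.28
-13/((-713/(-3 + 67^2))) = 58318/713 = 81.79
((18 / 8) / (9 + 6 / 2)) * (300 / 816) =75 / 1088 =0.07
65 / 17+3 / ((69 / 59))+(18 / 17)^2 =49918 / 6647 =7.51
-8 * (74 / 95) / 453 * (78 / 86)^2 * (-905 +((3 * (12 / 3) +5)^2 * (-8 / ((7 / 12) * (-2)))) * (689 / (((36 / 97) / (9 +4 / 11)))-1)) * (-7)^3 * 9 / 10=120327937.50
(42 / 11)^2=1764 / 121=14.58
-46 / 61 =-0.75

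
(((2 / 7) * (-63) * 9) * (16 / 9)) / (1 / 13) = -3744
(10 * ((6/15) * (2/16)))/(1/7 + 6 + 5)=7/156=0.04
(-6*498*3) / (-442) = 4482 / 221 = 20.28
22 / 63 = 0.35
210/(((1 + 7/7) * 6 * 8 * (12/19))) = 665/192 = 3.46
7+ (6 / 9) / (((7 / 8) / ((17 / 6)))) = 577 / 63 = 9.16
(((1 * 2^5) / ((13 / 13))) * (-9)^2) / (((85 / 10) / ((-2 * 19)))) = -196992 / 17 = -11587.76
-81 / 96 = -27 / 32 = -0.84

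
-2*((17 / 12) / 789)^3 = -4913 / 424370075616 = -0.00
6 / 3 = 2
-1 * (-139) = 139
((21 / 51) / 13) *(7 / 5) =49 / 1105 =0.04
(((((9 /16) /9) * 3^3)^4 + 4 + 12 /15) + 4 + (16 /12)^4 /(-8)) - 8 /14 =2962058723 /185794560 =15.94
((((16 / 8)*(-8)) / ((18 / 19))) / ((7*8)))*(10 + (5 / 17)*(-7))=-285 / 119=-2.39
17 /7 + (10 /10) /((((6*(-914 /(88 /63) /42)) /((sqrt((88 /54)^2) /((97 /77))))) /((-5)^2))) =157035499 /75403629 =2.08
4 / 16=1 / 4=0.25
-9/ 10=-0.90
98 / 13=7.54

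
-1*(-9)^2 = -81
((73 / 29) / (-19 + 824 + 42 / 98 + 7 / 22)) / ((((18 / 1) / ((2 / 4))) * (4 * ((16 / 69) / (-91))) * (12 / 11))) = -432817 / 55457280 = -0.01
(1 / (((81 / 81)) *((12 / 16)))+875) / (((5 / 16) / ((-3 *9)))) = -378576 / 5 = -75715.20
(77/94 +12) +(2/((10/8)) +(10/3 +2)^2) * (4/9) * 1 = 996377/38070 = 26.17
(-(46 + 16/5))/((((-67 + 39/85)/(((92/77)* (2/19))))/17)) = 1635162/1034341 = 1.58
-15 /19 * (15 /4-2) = -1.38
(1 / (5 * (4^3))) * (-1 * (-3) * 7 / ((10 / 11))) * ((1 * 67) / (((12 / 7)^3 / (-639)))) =-125637127 / 204800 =-613.46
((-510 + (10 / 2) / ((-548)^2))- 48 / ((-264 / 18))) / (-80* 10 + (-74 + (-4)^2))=1673894441 / 2834269152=0.59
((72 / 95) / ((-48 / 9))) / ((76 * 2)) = -27 / 28880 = -0.00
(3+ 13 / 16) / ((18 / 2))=61 / 144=0.42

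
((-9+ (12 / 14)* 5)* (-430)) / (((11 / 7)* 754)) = 645 / 377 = 1.71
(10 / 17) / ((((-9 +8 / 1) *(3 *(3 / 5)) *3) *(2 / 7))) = -175 / 459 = -0.38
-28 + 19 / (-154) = -4331 / 154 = -28.12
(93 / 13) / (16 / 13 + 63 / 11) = 1023 / 995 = 1.03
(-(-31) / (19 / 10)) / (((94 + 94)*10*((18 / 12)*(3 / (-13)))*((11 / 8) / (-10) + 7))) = -16120 / 4412313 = -0.00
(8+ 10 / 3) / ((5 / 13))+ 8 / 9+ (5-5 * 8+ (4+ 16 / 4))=151 / 45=3.36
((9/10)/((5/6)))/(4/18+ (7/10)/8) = 3888/1115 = 3.49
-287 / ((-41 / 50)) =350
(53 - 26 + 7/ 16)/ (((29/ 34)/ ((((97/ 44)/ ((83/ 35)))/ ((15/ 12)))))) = 5067377/ 211816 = 23.92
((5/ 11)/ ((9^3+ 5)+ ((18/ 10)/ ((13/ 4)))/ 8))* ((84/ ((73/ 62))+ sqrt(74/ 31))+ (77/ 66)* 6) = 0.05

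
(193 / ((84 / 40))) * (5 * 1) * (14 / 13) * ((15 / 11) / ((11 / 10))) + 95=1114435 / 1573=708.48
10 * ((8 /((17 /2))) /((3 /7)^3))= 54880 /459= 119.56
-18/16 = -9/8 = -1.12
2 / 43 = 0.05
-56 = -56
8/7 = 1.14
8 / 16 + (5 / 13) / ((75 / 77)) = 349 / 390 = 0.89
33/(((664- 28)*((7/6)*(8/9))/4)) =297/1484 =0.20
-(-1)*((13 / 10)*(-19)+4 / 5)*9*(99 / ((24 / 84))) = -1490643 / 20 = -74532.15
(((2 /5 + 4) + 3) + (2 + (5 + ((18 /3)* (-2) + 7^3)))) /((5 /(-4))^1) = -6908 /25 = -276.32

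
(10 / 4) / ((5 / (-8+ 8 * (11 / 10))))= 2 / 5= 0.40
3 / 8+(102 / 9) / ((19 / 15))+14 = 3545 / 152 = 23.32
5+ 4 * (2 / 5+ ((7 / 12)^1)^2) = 1433 / 180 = 7.96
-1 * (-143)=143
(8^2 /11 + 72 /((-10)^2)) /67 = 1798 /18425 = 0.10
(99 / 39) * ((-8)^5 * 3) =-249540.92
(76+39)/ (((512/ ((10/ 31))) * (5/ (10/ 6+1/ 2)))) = 1495/ 47616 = 0.03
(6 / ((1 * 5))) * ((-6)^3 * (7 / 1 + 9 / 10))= -51192 / 25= -2047.68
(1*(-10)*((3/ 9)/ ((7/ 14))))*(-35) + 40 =273.33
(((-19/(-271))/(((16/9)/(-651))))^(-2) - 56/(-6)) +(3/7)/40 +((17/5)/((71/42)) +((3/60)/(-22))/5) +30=40026510123974047/967843709702100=41.36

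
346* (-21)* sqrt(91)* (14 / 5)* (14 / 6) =-237356* sqrt(91) / 5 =-452846.39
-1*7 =-7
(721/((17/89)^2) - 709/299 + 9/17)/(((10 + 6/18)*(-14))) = -5122326315/37502374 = -136.59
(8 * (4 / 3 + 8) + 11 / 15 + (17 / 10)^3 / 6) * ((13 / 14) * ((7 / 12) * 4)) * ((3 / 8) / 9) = 5945069 / 864000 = 6.88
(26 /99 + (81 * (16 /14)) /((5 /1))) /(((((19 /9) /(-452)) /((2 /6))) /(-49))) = 205856168 /3135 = 65663.85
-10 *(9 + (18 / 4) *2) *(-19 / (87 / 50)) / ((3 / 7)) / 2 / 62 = 33250 / 899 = 36.99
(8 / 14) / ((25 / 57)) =228 / 175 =1.30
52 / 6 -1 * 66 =-172 / 3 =-57.33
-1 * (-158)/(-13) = -158/13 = -12.15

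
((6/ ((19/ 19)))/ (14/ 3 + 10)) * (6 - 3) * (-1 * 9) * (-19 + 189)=-20655/ 11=-1877.73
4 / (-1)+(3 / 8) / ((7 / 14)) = -13 / 4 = -3.25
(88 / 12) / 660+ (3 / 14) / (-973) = 3338 / 306495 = 0.01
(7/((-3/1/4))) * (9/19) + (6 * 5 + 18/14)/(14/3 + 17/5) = -8733/16093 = -0.54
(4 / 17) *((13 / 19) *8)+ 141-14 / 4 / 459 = 2481653 / 17442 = 142.28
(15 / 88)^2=225 / 7744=0.03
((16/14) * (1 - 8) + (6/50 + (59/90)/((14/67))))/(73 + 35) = -29879/680400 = -0.04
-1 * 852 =-852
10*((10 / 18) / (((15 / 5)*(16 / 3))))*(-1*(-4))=1.39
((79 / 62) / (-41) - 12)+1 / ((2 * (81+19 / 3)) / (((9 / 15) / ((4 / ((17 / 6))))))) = -12.03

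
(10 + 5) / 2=15 / 2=7.50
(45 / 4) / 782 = 45 / 3128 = 0.01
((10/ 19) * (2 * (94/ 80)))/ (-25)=-47/ 950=-0.05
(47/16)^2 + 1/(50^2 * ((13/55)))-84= -31353671/416000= -75.37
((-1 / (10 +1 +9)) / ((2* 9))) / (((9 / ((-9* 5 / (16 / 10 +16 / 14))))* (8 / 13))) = 0.01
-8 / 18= -4 / 9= -0.44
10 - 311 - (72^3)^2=-139314069805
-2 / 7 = -0.29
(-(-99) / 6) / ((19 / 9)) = 297 / 38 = 7.82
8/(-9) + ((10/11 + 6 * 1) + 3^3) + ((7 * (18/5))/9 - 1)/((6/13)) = 36551/990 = 36.92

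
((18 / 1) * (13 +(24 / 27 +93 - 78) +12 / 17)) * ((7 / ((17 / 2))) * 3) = 380352 / 289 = 1316.10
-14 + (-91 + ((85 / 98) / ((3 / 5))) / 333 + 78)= -2642929 / 97902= -27.00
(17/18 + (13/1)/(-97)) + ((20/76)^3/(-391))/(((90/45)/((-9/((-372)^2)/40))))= 466796248883905/575990283048192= 0.81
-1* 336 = -336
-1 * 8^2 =-64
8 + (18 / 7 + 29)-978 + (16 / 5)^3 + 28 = -767953 / 875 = -877.66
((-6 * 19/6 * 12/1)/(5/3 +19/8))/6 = -912/97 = -9.40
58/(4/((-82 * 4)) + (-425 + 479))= 4756/4427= 1.07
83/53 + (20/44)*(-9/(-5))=1390/583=2.38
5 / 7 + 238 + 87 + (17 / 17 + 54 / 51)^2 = 667495 / 2023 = 329.95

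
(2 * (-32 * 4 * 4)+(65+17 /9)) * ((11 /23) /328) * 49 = -2321473 /33948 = -68.38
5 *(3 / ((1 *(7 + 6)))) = 15 / 13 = 1.15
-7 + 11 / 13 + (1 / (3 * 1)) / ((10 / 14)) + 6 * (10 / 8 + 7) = 17087 / 390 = 43.81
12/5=2.40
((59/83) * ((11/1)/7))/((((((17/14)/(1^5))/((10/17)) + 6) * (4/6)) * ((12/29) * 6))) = 0.08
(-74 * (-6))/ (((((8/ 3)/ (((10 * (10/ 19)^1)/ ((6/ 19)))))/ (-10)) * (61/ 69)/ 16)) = -30636000/ 61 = -502229.51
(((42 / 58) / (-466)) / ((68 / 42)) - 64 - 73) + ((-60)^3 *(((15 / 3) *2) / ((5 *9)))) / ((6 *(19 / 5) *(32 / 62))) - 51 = -37250646651 / 8730044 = -4266.95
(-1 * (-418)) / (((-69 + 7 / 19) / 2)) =-3971 / 326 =-12.18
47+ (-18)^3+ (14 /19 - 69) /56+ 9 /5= -30773109 /5320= -5784.42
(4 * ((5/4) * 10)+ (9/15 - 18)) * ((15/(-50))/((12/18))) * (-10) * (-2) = -1467/5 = -293.40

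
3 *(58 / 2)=87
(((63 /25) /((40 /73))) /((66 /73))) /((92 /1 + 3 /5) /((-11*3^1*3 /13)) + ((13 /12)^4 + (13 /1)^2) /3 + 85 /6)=435102192 /5029476175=0.09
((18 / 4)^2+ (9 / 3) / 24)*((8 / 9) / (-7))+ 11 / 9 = -86 / 63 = -1.37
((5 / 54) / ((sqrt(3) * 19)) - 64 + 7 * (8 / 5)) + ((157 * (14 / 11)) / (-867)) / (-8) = -10065577 / 190740 + 5 * sqrt(3) / 3078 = -52.77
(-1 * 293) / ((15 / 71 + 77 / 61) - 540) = 0.54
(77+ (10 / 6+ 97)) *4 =702.67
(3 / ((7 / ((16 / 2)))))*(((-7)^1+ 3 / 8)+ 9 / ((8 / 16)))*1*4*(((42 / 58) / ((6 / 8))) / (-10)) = -15.06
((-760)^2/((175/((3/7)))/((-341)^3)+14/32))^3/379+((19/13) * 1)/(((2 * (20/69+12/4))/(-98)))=3920702469639375169377719077827494775616252377099/645691466355299383810874039629309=6072098941883741.97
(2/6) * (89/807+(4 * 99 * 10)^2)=12655051289/2421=5227200.04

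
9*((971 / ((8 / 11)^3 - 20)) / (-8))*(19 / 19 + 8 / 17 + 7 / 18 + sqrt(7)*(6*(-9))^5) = 735376169 / 7101376 - 166900875801363*sqrt(7) / 6527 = -67654084616.73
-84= -84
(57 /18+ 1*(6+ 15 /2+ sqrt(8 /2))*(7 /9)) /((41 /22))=3014 /369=8.17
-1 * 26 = -26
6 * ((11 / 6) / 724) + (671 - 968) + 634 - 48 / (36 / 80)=500317 / 2172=230.35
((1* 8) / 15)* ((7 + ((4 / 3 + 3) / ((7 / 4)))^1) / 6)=796 / 945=0.84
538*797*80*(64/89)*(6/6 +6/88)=26349096.79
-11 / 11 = -1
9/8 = 1.12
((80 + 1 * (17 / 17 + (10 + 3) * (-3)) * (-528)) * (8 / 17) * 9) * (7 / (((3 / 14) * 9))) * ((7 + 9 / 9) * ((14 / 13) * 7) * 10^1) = 123816304640 / 663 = 186751590.71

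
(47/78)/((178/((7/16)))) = 0.00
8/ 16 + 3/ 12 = 3/ 4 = 0.75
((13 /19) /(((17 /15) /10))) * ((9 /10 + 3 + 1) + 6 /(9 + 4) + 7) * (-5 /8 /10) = -24105 /5168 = -4.66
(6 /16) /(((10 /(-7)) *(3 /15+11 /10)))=-21 /104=-0.20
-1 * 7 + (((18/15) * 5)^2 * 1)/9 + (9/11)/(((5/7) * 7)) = -156/55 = -2.84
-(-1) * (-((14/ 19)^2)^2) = -38416/ 130321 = -0.29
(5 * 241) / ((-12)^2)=1205 / 144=8.37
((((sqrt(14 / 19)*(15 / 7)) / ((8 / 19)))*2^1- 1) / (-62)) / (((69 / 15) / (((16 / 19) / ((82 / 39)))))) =780 / 555427- 2925*sqrt(266) / 3887989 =-0.01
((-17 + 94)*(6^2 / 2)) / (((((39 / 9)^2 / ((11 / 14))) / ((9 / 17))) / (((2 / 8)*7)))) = 617463 / 11492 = 53.73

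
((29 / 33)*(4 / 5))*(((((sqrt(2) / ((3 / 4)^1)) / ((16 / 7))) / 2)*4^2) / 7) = 232*sqrt(2) / 495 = 0.66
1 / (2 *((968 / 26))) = 13 / 968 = 0.01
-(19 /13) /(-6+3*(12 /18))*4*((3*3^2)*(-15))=-7695 /13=-591.92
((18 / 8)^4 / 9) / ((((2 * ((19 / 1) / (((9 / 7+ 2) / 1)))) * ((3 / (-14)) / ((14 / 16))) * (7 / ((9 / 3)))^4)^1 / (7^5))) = -22182741 / 38912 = -570.07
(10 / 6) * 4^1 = 20 / 3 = 6.67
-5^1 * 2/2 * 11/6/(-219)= 55/1314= 0.04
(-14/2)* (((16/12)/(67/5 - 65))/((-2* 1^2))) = -35/387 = -0.09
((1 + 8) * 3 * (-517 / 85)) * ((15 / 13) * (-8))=335016 / 221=1515.91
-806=-806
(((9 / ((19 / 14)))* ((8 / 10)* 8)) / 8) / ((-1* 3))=-168 / 95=-1.77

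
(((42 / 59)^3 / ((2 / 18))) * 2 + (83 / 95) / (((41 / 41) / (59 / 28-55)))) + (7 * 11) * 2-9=57516210923 / 546308140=105.28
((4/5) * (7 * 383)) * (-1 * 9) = -96516/5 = -19303.20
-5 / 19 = -0.26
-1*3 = -3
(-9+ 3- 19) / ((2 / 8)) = -100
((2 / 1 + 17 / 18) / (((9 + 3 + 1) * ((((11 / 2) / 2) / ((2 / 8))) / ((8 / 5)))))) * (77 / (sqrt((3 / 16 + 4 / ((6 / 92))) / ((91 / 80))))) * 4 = 5936 * sqrt(4030845) / 8637525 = 1.38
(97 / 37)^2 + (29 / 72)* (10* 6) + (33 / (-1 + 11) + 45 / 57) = 35.13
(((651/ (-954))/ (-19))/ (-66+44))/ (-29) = 217/ 3854796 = 0.00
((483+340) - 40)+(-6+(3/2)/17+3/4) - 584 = 13181/68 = 193.84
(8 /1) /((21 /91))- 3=95 /3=31.67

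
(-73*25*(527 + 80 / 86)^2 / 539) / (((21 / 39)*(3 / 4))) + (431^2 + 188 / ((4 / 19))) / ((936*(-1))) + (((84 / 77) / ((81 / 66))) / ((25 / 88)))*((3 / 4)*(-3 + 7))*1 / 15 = -1497229286198507 / 640678500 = -2336943.23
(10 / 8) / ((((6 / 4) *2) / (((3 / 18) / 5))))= 1 / 72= 0.01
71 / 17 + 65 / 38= 3803 / 646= 5.89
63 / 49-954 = -6669 / 7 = -952.71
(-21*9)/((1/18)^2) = -61236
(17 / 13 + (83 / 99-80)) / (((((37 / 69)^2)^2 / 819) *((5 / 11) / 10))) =-31796802659412 / 1874161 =-16965886.42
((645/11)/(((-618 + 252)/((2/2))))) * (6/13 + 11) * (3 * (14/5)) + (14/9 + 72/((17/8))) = 26710415/1334619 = 20.01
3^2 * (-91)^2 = 74529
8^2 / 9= 64 / 9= 7.11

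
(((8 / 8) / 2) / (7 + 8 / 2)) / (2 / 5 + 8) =0.01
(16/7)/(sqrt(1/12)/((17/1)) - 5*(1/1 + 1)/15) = -3.52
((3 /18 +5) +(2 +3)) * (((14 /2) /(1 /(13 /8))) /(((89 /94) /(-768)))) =-8348704 /89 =-93805.66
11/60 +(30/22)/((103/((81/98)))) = 647137/3331020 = 0.19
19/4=4.75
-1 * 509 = -509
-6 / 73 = -0.08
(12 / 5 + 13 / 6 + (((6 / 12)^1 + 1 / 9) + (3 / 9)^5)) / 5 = 6296 / 6075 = 1.04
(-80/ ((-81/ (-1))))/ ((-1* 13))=80/ 1053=0.08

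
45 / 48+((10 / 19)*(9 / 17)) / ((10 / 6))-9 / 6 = -2043 / 5168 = -0.40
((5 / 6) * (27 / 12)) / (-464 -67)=-5 / 1416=-0.00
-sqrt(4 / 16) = -1 / 2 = -0.50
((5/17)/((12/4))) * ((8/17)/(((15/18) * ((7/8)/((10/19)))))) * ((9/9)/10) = 128/38437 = 0.00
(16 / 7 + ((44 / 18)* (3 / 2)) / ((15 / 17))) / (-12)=-2029 / 3780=-0.54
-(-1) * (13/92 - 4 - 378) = -35131/92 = -381.86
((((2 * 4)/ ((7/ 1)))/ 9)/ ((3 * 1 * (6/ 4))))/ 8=2/ 567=0.00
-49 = -49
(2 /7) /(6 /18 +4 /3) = 6 /35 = 0.17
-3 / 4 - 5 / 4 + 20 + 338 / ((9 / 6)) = 730 / 3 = 243.33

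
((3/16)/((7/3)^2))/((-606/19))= -171/158368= -0.00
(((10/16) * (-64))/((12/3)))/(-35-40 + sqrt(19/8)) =20 * sqrt(38)/44981 + 6000/44981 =0.14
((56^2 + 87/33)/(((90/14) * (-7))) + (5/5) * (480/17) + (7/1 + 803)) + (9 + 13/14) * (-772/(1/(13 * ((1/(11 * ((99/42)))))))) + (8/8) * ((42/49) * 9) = -397427621/129591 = -3066.78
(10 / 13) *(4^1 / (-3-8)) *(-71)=2840 / 143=19.86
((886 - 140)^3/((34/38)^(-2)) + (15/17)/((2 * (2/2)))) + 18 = 4079371583483/12274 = 332358773.30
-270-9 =-279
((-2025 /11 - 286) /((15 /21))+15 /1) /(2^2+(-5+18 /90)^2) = -44215 /1859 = -23.78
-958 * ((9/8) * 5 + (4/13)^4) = -5397.34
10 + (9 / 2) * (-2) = 1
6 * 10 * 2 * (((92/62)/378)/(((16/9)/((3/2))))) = 345/868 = 0.40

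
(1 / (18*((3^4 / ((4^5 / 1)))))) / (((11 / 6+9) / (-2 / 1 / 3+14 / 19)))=4096 / 900315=0.00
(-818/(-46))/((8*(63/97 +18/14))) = 277711/241776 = 1.15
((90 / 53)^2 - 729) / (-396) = 226629 / 123596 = 1.83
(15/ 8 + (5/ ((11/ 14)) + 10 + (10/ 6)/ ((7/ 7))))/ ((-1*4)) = -5255/ 1056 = -4.98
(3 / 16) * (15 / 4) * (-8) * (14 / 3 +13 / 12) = -1035 / 32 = -32.34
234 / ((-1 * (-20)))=117 / 10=11.70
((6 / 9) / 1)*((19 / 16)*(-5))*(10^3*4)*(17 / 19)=-42500 / 3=-14166.67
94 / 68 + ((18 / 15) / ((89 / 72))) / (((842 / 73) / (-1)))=8269103 / 6369730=1.30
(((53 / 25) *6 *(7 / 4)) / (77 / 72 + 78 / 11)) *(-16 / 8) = -881496 / 161575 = -5.46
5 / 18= 0.28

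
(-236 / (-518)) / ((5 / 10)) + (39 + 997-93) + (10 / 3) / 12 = 4401809 / 4662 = 944.19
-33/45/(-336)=11/5040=0.00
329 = 329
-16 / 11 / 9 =-16 / 99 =-0.16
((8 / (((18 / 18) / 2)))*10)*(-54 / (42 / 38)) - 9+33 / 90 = -1643413 / 210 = -7825.78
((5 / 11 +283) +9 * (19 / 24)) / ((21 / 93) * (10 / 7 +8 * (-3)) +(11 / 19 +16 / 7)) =-105429233 / 809864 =-130.18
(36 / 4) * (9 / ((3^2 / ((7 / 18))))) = 7 / 2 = 3.50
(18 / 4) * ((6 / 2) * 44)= 594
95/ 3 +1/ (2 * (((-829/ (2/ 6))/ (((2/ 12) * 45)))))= 315005/ 9948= 31.67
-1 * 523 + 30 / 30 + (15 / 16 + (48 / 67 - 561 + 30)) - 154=-1292131 / 1072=-1205.35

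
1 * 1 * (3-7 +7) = 3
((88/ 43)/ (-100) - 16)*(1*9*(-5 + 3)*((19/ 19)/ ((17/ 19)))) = 5889924/ 18275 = 322.29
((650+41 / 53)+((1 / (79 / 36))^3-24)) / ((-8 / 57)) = -933701912613 / 209048536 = -4466.44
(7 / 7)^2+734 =735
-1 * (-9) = 9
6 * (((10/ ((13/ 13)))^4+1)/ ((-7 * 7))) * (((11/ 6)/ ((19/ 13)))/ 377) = -4.07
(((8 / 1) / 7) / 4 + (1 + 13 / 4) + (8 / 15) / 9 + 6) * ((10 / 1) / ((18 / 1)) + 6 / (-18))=40049 / 17010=2.35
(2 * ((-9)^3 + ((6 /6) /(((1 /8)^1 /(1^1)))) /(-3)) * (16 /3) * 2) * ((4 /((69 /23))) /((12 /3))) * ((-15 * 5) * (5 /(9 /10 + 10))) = 175600000 /981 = 179001.02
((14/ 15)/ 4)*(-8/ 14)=-2/ 15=-0.13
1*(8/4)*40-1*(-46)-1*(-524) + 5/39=25355/39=650.13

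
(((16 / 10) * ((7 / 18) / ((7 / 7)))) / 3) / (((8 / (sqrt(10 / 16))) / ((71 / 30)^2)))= 35287 * sqrt(10) / 972000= 0.11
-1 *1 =-1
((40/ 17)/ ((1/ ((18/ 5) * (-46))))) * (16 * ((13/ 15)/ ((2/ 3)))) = -688896/ 85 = -8104.66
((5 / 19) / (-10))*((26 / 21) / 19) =-13 / 7581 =-0.00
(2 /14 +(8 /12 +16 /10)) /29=253 /3045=0.08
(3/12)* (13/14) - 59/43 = -2745/2408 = -1.14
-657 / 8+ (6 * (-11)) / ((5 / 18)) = -319.72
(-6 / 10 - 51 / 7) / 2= -138 / 35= -3.94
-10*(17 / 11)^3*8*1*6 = -2358240 / 1331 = -1771.78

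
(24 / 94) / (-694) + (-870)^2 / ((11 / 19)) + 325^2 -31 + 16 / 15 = 3802275137984 / 2690985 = 1412967.79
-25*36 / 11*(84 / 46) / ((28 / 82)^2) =-2269350 / 1771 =-1281.39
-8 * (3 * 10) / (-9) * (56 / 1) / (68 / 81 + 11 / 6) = 241920 / 433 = 558.71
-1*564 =-564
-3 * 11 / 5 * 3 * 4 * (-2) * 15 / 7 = 2376 / 7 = 339.43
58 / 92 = 29 / 46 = 0.63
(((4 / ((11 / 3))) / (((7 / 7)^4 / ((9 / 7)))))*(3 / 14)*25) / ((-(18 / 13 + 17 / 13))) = -10530 / 3773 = -2.79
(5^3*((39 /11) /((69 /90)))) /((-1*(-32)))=73125 /4048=18.06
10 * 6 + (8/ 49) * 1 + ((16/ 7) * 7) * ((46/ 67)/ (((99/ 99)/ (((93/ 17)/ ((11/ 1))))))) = 40289444/ 613921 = 65.63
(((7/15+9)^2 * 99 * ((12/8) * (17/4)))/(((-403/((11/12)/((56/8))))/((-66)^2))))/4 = -11292207993/564200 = -20014.55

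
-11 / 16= -0.69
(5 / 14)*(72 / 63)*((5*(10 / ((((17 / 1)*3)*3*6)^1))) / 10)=50 / 22491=0.00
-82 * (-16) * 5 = 6560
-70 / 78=-35 / 39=-0.90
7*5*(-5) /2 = -175 /2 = -87.50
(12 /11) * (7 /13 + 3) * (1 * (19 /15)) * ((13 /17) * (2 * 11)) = 6992 /85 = 82.26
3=3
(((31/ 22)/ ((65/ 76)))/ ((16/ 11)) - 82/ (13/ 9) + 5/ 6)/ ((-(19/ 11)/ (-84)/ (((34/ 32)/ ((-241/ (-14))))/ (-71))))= 783372359/ 338113360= 2.32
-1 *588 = -588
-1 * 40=-40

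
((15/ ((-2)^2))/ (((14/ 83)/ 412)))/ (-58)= -157.92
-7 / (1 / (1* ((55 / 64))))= -385 / 64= -6.02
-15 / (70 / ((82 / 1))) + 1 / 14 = -35 / 2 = -17.50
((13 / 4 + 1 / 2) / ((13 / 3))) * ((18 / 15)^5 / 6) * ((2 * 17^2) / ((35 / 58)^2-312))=-5669847072 / 8517786875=-0.67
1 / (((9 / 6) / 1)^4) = 16 / 81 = 0.20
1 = 1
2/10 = 1/5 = 0.20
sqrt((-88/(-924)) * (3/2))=sqrt(7)/7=0.38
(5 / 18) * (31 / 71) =155 / 1278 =0.12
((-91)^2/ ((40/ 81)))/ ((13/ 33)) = 1702701/ 40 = 42567.52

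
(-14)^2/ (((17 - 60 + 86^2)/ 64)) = 1.71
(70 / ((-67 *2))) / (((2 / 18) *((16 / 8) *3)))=-105 / 134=-0.78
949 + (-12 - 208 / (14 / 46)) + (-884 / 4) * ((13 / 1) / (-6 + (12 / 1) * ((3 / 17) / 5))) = 2550785 / 3318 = 768.77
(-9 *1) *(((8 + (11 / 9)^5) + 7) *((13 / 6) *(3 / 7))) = -6804109 / 45927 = -148.15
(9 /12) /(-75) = -1 /100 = -0.01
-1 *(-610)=610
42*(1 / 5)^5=42 / 3125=0.01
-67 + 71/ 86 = -5691/ 86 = -66.17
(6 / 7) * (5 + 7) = 72 / 7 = 10.29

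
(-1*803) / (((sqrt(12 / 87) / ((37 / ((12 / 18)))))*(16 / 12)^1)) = -267399*sqrt(29) / 16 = -89999.23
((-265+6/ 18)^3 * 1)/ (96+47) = -500566184/ 3861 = -129646.77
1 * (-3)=-3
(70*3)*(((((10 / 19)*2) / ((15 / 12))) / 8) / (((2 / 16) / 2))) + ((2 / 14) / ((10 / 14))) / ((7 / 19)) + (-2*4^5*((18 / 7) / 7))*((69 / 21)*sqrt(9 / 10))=235561 / 665 - 1271808*sqrt(10) / 1715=-1990.85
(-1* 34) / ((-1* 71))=34 / 71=0.48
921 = 921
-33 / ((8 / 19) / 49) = -30723 / 8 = -3840.38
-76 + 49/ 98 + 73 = -5/ 2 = -2.50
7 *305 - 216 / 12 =2117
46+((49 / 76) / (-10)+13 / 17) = 603367 / 12920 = 46.70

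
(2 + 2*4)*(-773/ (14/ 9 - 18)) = 34785/ 74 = 470.07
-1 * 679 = -679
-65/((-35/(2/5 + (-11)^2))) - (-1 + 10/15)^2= 70984/315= 225.35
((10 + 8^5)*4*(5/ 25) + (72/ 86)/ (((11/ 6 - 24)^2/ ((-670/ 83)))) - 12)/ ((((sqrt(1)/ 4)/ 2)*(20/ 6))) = 62904.93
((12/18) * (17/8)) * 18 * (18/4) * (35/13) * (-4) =-16065/13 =-1235.77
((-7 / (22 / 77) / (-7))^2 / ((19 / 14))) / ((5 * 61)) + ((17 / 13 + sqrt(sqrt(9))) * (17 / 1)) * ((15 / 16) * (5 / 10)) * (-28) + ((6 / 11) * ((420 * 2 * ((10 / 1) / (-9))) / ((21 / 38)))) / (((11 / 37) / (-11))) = 672092026513 / 19888440-1785 * sqrt(3) / 8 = 33406.64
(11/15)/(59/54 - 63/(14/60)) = -0.00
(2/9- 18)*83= -13280/9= -1475.56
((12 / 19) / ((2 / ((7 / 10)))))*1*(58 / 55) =0.23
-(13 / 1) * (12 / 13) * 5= -60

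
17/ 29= 0.59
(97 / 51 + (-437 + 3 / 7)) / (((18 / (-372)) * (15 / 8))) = 76967792 / 16065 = 4791.02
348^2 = 121104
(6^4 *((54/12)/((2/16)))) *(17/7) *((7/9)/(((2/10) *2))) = 220320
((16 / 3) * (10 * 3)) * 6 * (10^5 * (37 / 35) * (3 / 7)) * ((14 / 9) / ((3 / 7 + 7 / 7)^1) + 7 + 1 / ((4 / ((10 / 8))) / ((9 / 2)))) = 20236040000 / 49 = 412980408.16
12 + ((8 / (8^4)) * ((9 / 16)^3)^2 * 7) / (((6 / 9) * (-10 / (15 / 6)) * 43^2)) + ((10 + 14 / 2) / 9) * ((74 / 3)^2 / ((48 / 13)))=9981157595489699585 / 30876141933821952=323.26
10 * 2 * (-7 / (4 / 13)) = -455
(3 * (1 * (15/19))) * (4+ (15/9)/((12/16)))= 280/19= 14.74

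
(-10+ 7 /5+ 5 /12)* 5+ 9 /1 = -383 /12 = -31.92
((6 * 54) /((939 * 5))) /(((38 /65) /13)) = 1.53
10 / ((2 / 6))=30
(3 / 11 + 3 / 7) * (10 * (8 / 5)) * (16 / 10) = 6912 / 385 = 17.95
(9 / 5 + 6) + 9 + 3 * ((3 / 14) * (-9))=11.01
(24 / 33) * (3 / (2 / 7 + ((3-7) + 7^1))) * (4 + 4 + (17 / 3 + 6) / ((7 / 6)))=3024 / 253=11.95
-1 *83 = -83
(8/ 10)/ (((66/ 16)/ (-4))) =-128/ 165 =-0.78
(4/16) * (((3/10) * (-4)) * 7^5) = -5042.10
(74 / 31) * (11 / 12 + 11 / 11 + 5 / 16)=3959 / 744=5.32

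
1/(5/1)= 1/5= 0.20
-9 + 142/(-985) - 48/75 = -9.78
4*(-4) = -16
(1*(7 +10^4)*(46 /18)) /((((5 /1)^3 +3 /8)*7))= 29.14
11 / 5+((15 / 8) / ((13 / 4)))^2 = 8561 / 3380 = 2.53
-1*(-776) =776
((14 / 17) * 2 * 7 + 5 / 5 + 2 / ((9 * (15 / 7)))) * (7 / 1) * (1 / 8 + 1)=202951 / 2040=99.49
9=9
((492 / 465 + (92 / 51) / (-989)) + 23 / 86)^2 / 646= 809782214641 / 298561063469400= 0.00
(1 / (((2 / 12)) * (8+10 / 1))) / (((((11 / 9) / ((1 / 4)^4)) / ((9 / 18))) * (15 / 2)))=1 / 14080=0.00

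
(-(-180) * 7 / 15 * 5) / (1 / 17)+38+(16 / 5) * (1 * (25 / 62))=222558 / 31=7179.29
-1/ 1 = -1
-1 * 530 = -530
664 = 664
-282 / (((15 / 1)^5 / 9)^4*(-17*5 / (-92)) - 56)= -25944 / 4307983875274658197973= -0.00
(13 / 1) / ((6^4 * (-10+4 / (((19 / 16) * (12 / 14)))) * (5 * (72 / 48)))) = -247 / 1121040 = -0.00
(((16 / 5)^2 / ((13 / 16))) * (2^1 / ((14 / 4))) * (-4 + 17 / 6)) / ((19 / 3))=-8192 / 6175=-1.33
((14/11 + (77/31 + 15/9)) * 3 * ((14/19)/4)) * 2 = 2044/341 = 5.99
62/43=1.44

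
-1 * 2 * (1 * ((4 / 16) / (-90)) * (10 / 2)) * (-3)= -1 / 12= -0.08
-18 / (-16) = 9 / 8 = 1.12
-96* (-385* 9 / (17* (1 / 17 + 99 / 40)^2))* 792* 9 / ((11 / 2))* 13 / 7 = 21776781312000 / 2968729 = 7335388.75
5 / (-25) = -1 / 5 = -0.20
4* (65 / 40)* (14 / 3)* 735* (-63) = -1404585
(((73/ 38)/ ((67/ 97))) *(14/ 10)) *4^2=396536/ 6365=62.30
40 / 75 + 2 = 38 / 15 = 2.53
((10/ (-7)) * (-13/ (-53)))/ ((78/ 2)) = -10/ 1113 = -0.01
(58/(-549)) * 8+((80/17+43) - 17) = 29.86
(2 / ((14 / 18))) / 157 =18 / 1099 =0.02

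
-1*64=-64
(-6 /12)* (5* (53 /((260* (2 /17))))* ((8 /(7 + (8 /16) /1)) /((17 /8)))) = -424 /195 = -2.17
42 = 42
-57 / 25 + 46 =1093 / 25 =43.72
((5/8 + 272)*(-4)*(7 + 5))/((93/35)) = -152670/31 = -4924.84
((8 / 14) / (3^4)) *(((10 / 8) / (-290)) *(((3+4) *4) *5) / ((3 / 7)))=-70 / 7047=-0.01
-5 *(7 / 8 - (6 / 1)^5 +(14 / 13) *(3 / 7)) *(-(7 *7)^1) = -198098425 / 104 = -1904792.55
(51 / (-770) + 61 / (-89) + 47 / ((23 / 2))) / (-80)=-5257113 / 126095200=-0.04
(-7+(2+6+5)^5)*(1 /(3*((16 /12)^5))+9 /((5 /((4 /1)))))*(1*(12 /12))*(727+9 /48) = 16099882306209 /8192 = 1965317664.33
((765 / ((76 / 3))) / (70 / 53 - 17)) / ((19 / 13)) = -527085 / 399988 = -1.32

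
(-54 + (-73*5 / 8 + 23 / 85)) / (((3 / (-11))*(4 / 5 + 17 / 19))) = 14120249 / 65688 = 214.96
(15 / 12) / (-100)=-1 / 80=-0.01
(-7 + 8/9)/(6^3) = -55/1944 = -0.03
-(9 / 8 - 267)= 2127 / 8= 265.88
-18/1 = -18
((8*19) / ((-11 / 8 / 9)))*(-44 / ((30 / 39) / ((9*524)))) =268381900.80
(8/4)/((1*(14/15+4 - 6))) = -15/8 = -1.88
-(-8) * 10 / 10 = 8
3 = 3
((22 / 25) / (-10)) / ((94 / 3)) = -33 / 11750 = -0.00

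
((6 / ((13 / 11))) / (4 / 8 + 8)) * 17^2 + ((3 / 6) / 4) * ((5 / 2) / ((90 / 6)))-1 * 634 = -287891 / 624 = -461.36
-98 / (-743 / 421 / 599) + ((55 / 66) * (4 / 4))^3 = 5338217947 / 160488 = 33262.41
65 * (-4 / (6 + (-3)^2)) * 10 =-520 / 3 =-173.33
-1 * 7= -7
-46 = -46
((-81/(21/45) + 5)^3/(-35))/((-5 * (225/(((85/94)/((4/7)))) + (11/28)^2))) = -192.30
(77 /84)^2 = 121 /144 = 0.84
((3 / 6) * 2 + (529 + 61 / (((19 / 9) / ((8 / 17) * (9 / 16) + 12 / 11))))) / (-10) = -4044523 / 71060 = -56.92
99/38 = 2.61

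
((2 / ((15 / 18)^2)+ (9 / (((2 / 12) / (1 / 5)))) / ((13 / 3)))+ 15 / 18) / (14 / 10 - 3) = -12101 / 3120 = -3.88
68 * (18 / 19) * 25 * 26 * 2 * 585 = 930852000 / 19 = 48992210.53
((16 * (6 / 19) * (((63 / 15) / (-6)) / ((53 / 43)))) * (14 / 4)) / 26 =-25284 / 65455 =-0.39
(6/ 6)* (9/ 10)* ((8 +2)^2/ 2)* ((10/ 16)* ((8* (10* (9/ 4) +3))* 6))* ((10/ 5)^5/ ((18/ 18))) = 1101600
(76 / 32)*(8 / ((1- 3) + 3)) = 19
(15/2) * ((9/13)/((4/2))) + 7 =9.60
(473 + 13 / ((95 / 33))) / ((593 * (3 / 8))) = 362912 / 169005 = 2.15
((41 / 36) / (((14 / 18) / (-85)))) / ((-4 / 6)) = 10455 / 56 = 186.70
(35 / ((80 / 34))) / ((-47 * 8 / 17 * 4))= -2023 / 12032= -0.17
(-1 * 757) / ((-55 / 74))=56018 / 55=1018.51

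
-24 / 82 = -12 / 41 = -0.29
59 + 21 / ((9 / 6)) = 73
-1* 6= -6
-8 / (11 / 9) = -6.55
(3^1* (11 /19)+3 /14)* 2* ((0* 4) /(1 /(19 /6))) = 0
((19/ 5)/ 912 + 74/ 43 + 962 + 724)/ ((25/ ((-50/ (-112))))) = 2488189/ 82560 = 30.14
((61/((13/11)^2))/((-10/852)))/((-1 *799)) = 3144306/675155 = 4.66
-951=-951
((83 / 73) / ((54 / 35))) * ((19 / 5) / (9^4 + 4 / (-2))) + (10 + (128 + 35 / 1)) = 639003719 / 3693654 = 173.00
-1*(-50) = 50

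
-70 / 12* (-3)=35 / 2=17.50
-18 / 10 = -9 / 5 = -1.80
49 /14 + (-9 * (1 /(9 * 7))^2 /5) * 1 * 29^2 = 13753 /4410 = 3.12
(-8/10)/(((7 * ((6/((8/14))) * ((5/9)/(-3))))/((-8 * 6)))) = -3456/1225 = -2.82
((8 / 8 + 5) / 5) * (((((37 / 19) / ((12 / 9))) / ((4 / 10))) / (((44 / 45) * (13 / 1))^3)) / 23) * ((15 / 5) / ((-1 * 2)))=-91033875 / 654273771008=-0.00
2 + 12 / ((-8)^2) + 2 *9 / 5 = 463 / 80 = 5.79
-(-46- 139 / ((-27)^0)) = 185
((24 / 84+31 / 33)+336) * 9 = 233697 / 77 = 3035.03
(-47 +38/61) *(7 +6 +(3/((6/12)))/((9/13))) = -1004.84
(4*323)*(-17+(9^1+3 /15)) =-50388 /5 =-10077.60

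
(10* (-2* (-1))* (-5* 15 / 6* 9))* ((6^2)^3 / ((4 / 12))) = -314928000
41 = 41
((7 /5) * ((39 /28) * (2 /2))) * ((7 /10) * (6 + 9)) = 819 /40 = 20.48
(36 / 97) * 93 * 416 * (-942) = -1311987456 / 97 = -13525643.88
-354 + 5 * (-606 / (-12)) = -203 / 2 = -101.50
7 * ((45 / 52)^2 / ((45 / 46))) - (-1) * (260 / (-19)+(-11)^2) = 2894383 / 25688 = 112.67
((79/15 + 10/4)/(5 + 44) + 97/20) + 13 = 10589/588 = 18.01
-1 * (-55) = 55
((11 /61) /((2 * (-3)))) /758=-11 /277428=-0.00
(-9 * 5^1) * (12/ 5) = -108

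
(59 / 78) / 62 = 0.01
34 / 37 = 0.92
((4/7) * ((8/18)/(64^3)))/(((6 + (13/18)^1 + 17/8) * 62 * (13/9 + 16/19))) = 171/221378719744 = 0.00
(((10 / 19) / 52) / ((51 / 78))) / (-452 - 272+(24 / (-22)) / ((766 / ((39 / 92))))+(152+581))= 193798 / 112666599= 0.00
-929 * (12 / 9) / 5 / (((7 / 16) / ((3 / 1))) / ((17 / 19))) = -1010752 / 665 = -1519.93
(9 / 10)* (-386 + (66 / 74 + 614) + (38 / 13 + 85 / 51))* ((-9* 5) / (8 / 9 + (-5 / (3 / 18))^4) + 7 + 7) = 51578016186297 / 17532469240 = 2941.86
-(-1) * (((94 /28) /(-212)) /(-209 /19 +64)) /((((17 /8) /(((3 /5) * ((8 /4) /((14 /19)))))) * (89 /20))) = -10716 /208250833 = -0.00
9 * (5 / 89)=45 / 89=0.51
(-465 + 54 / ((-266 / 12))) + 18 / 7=-61827 / 133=-464.86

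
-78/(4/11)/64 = -429/128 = -3.35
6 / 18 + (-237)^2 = 168508 / 3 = 56169.33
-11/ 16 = -0.69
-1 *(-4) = 4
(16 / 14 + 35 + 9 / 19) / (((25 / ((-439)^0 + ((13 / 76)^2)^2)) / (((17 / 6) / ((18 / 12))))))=276441911623 / 99836311680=2.77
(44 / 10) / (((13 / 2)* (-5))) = -44 / 325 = -0.14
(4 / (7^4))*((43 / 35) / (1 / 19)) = 3268 / 84035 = 0.04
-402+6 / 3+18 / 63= -2798 / 7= -399.71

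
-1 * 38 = -38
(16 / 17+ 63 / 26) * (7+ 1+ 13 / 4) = 66915 / 1768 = 37.85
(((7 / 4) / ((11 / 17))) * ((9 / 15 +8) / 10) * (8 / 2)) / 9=5117 / 4950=1.03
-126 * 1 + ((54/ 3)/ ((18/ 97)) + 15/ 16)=-449/ 16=-28.06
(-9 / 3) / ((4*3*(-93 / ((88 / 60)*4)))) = 22 / 1395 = 0.02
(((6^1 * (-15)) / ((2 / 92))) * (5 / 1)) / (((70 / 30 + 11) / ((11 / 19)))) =-34155 / 38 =-898.82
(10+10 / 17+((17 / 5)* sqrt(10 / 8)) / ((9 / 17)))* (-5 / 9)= -100 / 17 - 289* sqrt(5) / 162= -9.87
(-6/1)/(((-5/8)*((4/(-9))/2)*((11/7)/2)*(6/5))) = -504/11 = -45.82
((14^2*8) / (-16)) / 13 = -98 / 13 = -7.54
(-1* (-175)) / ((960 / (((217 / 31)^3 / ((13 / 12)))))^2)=823543 / 43264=19.04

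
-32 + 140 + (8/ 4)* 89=286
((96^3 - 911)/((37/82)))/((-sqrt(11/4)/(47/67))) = -6812523100 * sqrt(11)/27269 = -828581.28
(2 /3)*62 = 124 /3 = 41.33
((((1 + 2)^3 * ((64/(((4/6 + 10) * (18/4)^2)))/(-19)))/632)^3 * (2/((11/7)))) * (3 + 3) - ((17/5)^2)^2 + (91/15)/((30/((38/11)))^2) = -133.55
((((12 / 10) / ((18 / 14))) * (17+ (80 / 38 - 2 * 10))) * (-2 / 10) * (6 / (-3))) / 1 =-476 / 1425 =-0.33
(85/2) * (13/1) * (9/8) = 9945/16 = 621.56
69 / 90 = 23 / 30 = 0.77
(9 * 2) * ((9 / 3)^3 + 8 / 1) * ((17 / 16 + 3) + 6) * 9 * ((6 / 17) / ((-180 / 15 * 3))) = -152145 / 272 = -559.36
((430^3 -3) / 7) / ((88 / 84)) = 238520991 / 22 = 10841863.23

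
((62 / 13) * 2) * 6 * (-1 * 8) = -5952 / 13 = -457.85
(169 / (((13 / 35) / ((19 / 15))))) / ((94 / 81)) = 46683 / 94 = 496.63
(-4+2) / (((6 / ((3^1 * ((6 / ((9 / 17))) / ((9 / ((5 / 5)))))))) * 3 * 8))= -17 / 324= -0.05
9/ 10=0.90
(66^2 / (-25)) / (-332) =0.52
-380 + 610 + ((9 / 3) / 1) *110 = 560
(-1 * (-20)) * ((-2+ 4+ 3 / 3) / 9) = 20 / 3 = 6.67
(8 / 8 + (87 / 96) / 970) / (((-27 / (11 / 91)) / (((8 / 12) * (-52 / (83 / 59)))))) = 20163781 / 182596680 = 0.11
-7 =-7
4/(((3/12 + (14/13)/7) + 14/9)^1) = 2.04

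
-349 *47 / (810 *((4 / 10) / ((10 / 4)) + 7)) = -82015 / 28998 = -2.83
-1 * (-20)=20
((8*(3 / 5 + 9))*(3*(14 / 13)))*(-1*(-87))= 1403136 / 65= 21586.71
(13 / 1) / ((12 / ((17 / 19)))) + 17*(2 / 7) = 9299 / 1596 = 5.83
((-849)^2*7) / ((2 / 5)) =25228035 / 2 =12614017.50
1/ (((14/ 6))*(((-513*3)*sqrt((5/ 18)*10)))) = -1/ 5985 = -0.00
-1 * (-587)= 587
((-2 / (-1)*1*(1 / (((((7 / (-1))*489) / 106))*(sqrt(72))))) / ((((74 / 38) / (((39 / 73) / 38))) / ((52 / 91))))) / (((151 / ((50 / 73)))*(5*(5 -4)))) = -13780*sqrt(2) / 713393800203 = -0.00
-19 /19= -1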